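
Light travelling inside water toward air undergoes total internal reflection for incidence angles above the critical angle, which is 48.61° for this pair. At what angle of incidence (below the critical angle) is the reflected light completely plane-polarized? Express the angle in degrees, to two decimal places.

sin θ_c = n₂/n₁, so n₂/n₁ = sin 48.61° = 0.7502.
Brewster: tan θ_B = n₂/n₁ = 0.7502.
θ_B = arctan(0.7502) = 36.88°.

θ_B ≈ 36.88°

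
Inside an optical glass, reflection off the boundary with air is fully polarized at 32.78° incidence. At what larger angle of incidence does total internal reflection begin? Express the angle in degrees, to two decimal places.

From Brewster, n₂/n₁ = tan θ_B = tan 32.78° = 0.6440.
Then sin θ_c = n₂/n₁ = 0.6440, so θ_c = arcsin 0.6440 = 40.09°.

θ_c ≈ 40.09°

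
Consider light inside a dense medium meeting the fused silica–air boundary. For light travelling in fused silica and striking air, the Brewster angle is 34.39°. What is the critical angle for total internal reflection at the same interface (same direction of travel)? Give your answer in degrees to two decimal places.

From Brewster, n₂/n₁ = tan θ_B = tan 34.39° = 0.6845.
Then sin θ_c = n₂/n₁ = 0.6845, so θ_c = arcsin 0.6845 = 43.19°.

θ_c ≈ 43.19°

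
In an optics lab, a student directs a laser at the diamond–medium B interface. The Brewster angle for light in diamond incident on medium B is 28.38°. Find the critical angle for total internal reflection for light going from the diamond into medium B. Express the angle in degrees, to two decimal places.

tan θ_B = n₂/n₁ = tan 28.38° = 0.5402.
Total internal reflection: sin θ_c = n₂/n₁ = 0.5402.
θ_c = arcsin(0.5402) = 32.70°.

θ_c ≈ 32.70°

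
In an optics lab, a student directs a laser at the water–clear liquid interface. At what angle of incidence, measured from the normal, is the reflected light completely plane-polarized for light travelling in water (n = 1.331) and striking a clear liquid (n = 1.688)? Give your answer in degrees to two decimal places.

θ_B ≈ 51.74°

The reflected p-component vanishes when tan θ_B = n₂/n₁.
Here n₂/n₁ = 1.688/1.331 = 1.2682, and Brewster's law gives tan θ_B = n₂/n₁.
So θ_B = arctan 1.2682 = 51.74°.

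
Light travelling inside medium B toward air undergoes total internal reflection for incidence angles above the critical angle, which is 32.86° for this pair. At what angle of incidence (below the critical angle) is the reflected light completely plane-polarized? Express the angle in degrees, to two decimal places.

sin θ_c = n₂/n₁, so n₂/n₁ = sin 32.86° = 0.5426.
Brewster: tan θ_B = n₂/n₁ = 0.5426.
θ_B = arctan(0.5426) = 28.48°.

θ_B ≈ 28.48°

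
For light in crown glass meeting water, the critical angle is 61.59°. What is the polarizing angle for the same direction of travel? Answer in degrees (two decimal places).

sin θ_c = n₂/n₁, so n₂/n₁ = sin 61.59° = 0.8796.
Brewster: tan θ_B = n₂/n₁ = 0.8796.
θ_B = arctan(0.8796) = 41.33°.

θ_B ≈ 41.33°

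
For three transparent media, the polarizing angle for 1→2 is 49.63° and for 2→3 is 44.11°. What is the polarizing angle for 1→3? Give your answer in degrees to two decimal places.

θ_B ≈ 48.75°

Each Brewster angle gives a ratio: n₂/n₁ = tan 49.63° = 1.1762, n₃/n₂ = tan 44.11° = 0.9694.
n₃/n₁ = 1.1403. Then tan θ_B(1→3) = n₃/n₁, so θ_B(1→3) = arctan(1.1403) = 48.75°.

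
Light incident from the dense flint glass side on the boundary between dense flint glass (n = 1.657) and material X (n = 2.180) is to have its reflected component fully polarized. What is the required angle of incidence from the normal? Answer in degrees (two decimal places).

θ_B ≈ 52.76°

At Brewster's angle the reflected and refracted rays are perpendicular, which with Snell's law gives tan θ_B = n₂/n₁.
Here n₂/n₁ = 2.180/1.657 = 1.3156, and Brewster's law gives tan θ_B = n₂/n₁.
So θ_B = arctan 1.3156 = 52.76°.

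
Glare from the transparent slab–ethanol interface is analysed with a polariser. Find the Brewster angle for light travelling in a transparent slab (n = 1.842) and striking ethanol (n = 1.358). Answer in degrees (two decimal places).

θ_B ≈ 36.40°

At Brewster's angle the reflected and refracted rays are perpendicular, which with Snell's law gives tan θ_B = n₂/n₁.
Here n₂/n₁ = 1.358/1.842 = 0.7372, and Brewster's law gives tan θ_B = n₂/n₁.
θ_B = arctan(0.7372) = 36.40°.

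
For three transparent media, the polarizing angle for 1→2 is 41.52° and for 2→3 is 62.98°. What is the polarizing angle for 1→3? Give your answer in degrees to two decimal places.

Each Brewster angle gives a ratio: n₂/n₁ = tan 41.52° = 0.8853, n₃/n₂ = tan 62.98° = 1.9609.
n₃/n₁ = 1.7361. Then tan θ_B(1→3) = n₃/n₁, so θ_B(1→3) = arctan(1.7361) = 60.06°.

θ_B ≈ 60.06°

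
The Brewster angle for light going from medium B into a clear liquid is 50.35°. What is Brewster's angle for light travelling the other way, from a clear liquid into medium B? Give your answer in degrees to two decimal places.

The two Brewster angles are complementary: θ_B' = 90° − θ_B = 90° − 50.35° = 39.65°.

θ_B' ≈ 39.65°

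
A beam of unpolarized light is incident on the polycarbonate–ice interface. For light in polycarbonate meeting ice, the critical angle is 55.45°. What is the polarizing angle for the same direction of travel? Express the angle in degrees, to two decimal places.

θ_B ≈ 39.48°

At the critical angle sin θ_c = n₂/n₁, giving n₂/n₁ = sin 55.45° = 0.8236.
Then tan θ_B = n₂/n₁ = 0.8236, so θ_B = arctan 0.8236 = 39.48°.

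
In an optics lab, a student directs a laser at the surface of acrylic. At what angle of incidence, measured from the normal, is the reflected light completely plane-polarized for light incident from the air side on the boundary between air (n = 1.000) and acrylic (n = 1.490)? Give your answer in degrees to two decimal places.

θ_B ≈ 56.13°

tan θ_B = n₂/n₁ = 1.490/1.000 = 1.4900.
θ_B = arctan(1.4900) = 56.13°.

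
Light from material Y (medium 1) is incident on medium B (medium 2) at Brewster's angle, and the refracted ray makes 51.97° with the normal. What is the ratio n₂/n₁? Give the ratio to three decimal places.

θ_B + θ_t = 90°, so θ_B = 90° − 51.97° = 38.03°.
Then n₂/n₁ = tan θ_B = tan 38.03° = 0.782.

n₂/n₁ ≈ 0.782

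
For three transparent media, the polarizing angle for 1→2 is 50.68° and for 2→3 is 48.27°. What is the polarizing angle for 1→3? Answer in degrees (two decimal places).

θ_B ≈ 53.85°

Each Brewster angle gives a ratio: n₂/n₁ = tan 50.68° = 1.2209, n₃/n₂ = tan 48.27° = 1.1212.
n₃/n₁ = 1.3689. Then tan θ_B(1→3) = n₃/n₁, so θ_B(1→3) = arctan(1.3689) = 53.85°.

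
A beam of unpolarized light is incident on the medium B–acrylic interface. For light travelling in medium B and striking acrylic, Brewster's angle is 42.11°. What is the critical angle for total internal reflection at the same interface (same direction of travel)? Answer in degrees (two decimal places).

tan θ_B = n₂/n₁ = tan 42.11° = 0.9039.
Total internal reflection: sin θ_c = n₂/n₁ = 0.9039.
θ_c = arcsin(0.9039) = 64.67°.

θ_c ≈ 64.67°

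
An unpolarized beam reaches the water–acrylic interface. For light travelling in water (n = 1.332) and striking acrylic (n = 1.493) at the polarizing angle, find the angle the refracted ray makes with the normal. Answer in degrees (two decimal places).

First find Brewster's angle: tan θ_B = 1.493/1.332 = 1.1209, giving θ_B = 48.26°.
At Brewster's angle the reflected and refracted rays are perpendicular, so θ_t = 90° − θ_B = 90° − 48.26° = 41.74°.

θ_t ≈ 41.74°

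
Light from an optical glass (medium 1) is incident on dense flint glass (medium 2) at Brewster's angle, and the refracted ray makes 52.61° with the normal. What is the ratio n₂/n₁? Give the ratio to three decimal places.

n₂/n₁ ≈ 0.764

At Brewster incidence θ_B = 90° − θ_t = 90° − 52.61° = 37.39°.
Then n₂/n₁ = tan θ_B = tan 37.39° = 0.764.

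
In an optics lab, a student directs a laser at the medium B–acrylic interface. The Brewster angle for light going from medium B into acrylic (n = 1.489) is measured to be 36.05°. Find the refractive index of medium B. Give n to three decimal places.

At the Brewster angle, tan θ_B = n₂/n₁ with n₁ on the incident side (medium B) and n₂ on the transmitted side (acrylic).
n₁ = n₂ / tan θ_B = 1.489 / tan 36.05° = 2.046.

n ≈ 2.046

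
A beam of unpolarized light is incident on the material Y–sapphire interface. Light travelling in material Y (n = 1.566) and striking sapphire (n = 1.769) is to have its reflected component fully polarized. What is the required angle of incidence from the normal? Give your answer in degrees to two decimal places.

tan θ_B = n₂/n₁ = 1.769/1.566 = 1.1296. Taking the arctangent, θ_B = 48.48°.

θ_B ≈ 48.48°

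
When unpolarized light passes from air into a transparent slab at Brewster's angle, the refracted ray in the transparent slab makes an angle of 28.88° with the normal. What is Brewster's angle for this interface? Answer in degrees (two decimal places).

θ_B ≈ 61.12°

Brewster's condition makes the reflected and refracted beams perpendicular: θ_B + θ_t = 90°.
θ_B = 90° − 28.88° = 61.12°.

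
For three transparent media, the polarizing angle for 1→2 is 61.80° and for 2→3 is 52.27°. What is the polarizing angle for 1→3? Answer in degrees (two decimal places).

n₂/n₁ = tan 61.80° = 1.8650 and n₃/n₂ = tan 52.27° = 1.2924.
n₃/n₁ = 2.4104. Then tan θ_B(1→3) = n₃/n₁, so θ_B(1→3) = arctan(2.4104) = 67.47°.

θ_B ≈ 67.47°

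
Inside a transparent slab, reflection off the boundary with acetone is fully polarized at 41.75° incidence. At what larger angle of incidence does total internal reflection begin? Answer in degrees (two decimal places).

From Brewster, n₂/n₁ = tan θ_B = tan 41.75° = 0.8925.
Then sin θ_c = n₂/n₁ = 0.8925, so θ_c = arcsin 0.8925 = 63.19°.

θ_c ≈ 63.19°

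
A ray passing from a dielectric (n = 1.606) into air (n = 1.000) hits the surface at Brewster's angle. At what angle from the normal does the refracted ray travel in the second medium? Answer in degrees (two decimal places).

θ_t ≈ 58.09°

θ_B = arctan(n₂/n₁) = arctan(1.000/1.606) = 31.91°.
Since θ_B + θ_t = 90° at Brewster incidence, θ_t = 90° − 31.91° = 58.09°.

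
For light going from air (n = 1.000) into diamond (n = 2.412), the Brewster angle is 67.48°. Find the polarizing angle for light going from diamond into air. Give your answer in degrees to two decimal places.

tan θ_B' = n₁/n₂ = 1/tan θ_B, so θ_B' = 90° − θ_B.
θ_B' = 90° − 67.48° = 22.52°.

θ_B' ≈ 22.52°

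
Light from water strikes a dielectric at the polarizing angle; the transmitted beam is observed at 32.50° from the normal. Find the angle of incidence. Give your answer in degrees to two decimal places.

Since the reflected and refracted rays are at right angles at the polarizing angle, θ_B + θ_t = 90°.
θ_B = 90° − 32.50° = 57.50°.

θ_B ≈ 57.50°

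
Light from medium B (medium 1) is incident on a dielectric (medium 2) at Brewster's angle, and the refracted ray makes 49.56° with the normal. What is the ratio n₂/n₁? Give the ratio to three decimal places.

n₂/n₁ ≈ 0.852

At Brewster incidence θ_B = 90° − θ_t = 90° − 49.56° = 40.44°.
tan θ_B = n₂/n₁, so n₂/n₁ = tan 40.44° = 0.852.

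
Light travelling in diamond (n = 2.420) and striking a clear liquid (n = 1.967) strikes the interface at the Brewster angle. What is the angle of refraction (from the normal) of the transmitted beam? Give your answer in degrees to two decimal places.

θ_t ≈ 50.90°

First find Brewster's angle: tan θ_B = 1.967/2.420 = 0.8128, giving θ_B = 39.10°.
The refracted ray is perpendicular to the reflected ray, so θ_t = 90° − θ_B = 50.90°.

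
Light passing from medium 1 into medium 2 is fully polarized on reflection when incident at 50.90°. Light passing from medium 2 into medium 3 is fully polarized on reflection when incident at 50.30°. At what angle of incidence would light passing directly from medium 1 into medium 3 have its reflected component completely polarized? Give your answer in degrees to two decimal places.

θ_B ≈ 55.99°

tan θ_B(1→2) = n₂/n₁ = tan 50.90° = 1.2305.
tan θ_B(2→3) = n₃/n₂ = tan 50.30° = 1.2045.
n₃/n₁ = 1.4821. Then tan θ_B(1→3) = n₃/n₁, so θ_B(1→3) = arctan(1.4821) = 55.99°.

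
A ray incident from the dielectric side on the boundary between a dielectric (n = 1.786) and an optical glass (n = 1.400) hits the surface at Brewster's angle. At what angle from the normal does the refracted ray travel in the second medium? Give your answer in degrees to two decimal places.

θ_t ≈ 51.91°

tan θ_B = n₂/n₁ = 1.400/1.786 = 0.7839, so θ_B = 38.09°.
Since θ_B + θ_t = 90° at Brewster incidence, θ_t = 90° − 38.09° = 51.91°.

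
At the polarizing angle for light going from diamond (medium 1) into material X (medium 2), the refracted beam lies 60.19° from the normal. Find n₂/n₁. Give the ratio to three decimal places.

At Brewster incidence θ_B = 90° − θ_t = 90° − 60.19° = 29.81°.
tan θ_B = n₂/n₁, so n₂/n₁ = tan 29.81° = 0.573.

n₂/n₁ ≈ 0.573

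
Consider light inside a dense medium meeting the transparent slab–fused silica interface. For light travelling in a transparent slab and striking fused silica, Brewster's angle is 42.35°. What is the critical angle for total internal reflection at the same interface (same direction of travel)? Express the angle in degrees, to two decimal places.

θ_c ≈ 65.72°

tan θ_B = n₂/n₁ = tan 42.35° = 0.9115.
Total internal reflection: sin θ_c = n₂/n₁ = 0.9115.
θ_c = arcsin(0.9115) = 65.72°.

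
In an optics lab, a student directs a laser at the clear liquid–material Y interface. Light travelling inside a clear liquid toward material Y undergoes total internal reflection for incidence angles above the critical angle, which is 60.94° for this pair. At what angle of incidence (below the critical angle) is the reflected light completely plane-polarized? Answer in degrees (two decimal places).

n₂/n₁ = sin θ_c = sin 60.94° = 0.8741.
tan θ_B equals the same ratio, so θ_B = arctan(0.8741) = 41.16°.

θ_B ≈ 41.16°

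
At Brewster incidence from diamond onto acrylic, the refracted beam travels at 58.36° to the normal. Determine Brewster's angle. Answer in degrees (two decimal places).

At Brewster's angle the reflected and refracted rays are perpendicular, so θ_B + θ_t = 90°.
θ_B = 90° − 58.36° = 31.64°.

θ_B ≈ 31.64°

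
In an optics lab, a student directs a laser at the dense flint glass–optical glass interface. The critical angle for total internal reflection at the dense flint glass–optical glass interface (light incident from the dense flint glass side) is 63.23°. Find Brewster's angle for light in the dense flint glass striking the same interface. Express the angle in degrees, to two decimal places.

n₂/n₁ = sin θ_c = sin 63.23° = 0.8928.
tan θ_B equals the same ratio, so θ_B = arctan(0.8928) = 41.76°.

θ_B ≈ 41.76°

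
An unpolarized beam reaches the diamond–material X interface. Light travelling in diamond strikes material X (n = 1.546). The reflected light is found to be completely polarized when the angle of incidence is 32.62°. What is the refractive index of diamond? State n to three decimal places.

Full polarization of the reflected beam means tan θ_B = n₂/n₁, where n₁ is the incident medium (diamond).
n₁ = n₂ / tan θ_B = 1.546 / tan 32.62° = 2.416.

n ≈ 2.416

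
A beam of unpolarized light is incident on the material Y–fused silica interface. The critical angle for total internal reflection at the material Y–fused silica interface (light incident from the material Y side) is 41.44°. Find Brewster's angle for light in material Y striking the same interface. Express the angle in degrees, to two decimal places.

θ_B ≈ 33.50°

At the critical angle sin θ_c = n₂/n₁, giving n₂/n₁ = sin 41.44° = 0.6618.
Then tan θ_B = n₂/n₁ = 0.6618, so θ_B = arctan 0.6618 = 33.50°.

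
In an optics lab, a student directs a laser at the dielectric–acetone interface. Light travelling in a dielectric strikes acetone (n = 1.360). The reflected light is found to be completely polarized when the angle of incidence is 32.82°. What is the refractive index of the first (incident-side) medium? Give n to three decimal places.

Full polarization of the reflected beam means tan θ_B = n₂/n₁, where n₁ is the incident medium (a dielectric).
n₁ = n₂ / tan θ_B = 1.360 / tan 32.82° = 2.109.

n ≈ 2.109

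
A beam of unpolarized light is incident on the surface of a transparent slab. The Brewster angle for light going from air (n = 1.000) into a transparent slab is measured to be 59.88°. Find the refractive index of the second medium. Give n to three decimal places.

n ≈ 1.724

At the Brewster angle, tan θ_B = n₂/n₁ with n₁ on the incident side (air) and n₂ on the transmitted side (a transparent slab).
n₂ = n₁ tan θ_B = 1.000 × tan 59.88° = 1.724.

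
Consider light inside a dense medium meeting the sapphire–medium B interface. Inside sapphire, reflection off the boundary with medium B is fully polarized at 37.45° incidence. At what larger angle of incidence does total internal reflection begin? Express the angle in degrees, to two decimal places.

θ_c ≈ 49.99°

tan θ_B = n₂/n₁ = tan 37.45° = 0.7659.
Total internal reflection: sin θ_c = n₂/n₁ = 0.7659.
θ_c = arcsin(0.7659) = 49.99°.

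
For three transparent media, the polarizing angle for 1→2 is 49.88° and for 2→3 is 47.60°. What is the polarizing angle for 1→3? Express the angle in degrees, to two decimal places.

θ_B ≈ 52.42°

tan θ_B(1→2) = n₂/n₁ = tan 49.88° = 1.1867.
tan θ_B(2→3) = n₃/n₂ = tan 47.60° = 1.0951.
So n₃/n₁ = (n₂/n₁)(n₃/n₂) = 1.1867 × 1.0951 = 1.2996.
θ_B(1→3) = arctan(1.2996) = 52.42°.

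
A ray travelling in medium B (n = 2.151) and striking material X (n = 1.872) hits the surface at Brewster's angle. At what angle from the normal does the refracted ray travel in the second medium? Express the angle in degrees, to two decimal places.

θ_t ≈ 48.97°

First find Brewster's angle: tan θ_B = 1.872/2.151 = 0.8703, giving θ_B = 41.03°.
The refracted ray is perpendicular to the reflected ray, so θ_t = 90° − θ_B = 48.97°.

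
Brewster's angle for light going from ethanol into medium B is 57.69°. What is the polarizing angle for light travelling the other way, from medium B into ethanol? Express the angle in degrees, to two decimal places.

θ_B' ≈ 32.31°

Reversing the direction swaps n₁ and n₂, so tan θ_B' = 1/tan θ_B and θ_B' = 90° − θ_B.
Hence θ_B' = 90° − 57.69° = 32.31°.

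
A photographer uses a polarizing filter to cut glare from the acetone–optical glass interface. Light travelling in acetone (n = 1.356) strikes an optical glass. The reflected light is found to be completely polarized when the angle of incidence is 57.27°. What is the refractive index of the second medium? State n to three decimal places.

n ≈ 2.110

Brewster's law: tan θ_B = n₂/n₁ (light incident in acetone, refracted into an optical glass).
n₂ = n₁ tan θ_B = 1.356 × tan 57.27° = 2.110.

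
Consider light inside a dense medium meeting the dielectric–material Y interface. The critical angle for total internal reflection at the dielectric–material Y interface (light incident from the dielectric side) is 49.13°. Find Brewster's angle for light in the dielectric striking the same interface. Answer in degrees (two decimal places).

sin θ_c = n₂/n₁, so n₂/n₁ = sin 49.13° = 0.7562.
Brewster: tan θ_B = n₂/n₁ = 0.7562.
θ_B = arctan(0.7562) = 37.10°.

θ_B ≈ 37.10°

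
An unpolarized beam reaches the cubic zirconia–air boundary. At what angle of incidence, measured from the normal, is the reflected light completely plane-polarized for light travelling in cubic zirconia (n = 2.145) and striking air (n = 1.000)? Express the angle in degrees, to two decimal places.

The reflected p-component vanishes when tan θ_B = n₂/n₁.
tan θ_B = n₂/n₁ = 1.000/2.145 = 0.4662.
θ_B = arctan(0.4662) = 24.99°.

θ_B ≈ 24.99°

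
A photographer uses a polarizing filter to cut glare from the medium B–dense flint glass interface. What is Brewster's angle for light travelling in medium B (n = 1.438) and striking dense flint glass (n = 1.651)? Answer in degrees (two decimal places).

tan θ_B = n₂/n₁ = 1.651/1.438 = 1.1481.
So θ_B = arctan 1.1481 = 48.94°.

θ_B ≈ 48.94°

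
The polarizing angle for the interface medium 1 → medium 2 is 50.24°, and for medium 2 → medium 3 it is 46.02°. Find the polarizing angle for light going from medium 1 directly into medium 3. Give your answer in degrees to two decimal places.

n₂/n₁ = tan 50.24° = 1.2019 and n₃/n₂ = tan 46.02° = 1.0363.
Multiplying, n₃/n₁ = 1.2019 × 1.0363 = 1.2455, and θ_B(1→3) = arctan 1.2455 = 51.24°.

θ_B ≈ 51.24°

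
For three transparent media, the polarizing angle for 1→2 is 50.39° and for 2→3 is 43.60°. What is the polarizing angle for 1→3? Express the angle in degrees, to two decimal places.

tan θ_B(1→2) = n₂/n₁ = tan 50.39° = 1.2084.
tan θ_B(2→3) = n₃/n₂ = tan 43.60° = 0.9523.
So n₃/n₁ = (n₂/n₁)(n₃/n₂) = 1.2084 × 0.9523 = 1.1507.
θ_B(1→3) = arctan(1.1507) = 49.01°.

θ_B ≈ 49.01°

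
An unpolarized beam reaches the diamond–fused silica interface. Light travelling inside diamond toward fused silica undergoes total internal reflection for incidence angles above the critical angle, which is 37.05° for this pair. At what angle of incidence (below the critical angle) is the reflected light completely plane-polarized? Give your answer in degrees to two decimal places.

θ_B ≈ 31.07°

n₂/n₁ = sin θ_c = sin 37.05° = 0.6025.
tan θ_B equals the same ratio, so θ_B = arctan(0.6025) = 31.07°.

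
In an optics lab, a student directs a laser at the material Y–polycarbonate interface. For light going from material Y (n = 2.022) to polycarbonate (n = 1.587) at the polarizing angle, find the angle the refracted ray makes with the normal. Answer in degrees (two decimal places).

θ_t ≈ 51.87°

θ_B = arctan(n₂/n₁) = arctan(1.587/2.022) = 38.13°.
The refracted ray is perpendicular to the reflected ray, so θ_t = 90° − θ_B = 51.87°.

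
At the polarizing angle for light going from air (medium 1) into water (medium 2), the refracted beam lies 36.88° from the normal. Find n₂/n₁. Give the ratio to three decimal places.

n₂/n₁ ≈ 1.333

At Brewster incidence θ_B = 90° − θ_t = 90° − 36.88° = 53.12°.
Then n₂/n₁ = tan θ_B = tan 53.12° = 1.333.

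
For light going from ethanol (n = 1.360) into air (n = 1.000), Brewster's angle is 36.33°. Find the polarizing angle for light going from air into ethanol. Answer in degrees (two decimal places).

θ_B' ≈ 53.67°

The two Brewster angles are complementary: θ_B' = 90° − θ_B = 90° − 36.33° = 53.67°.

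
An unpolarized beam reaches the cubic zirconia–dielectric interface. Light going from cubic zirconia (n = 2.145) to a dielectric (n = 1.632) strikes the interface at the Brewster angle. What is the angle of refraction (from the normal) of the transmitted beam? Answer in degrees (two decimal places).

θ_t ≈ 52.73°

θ_B = arctan(n₂/n₁) = arctan(1.632/2.145) = 37.27°.
At Brewster's angle the reflected and refracted rays are perpendicular, so θ_t = 90° − θ_B = 90° − 37.27° = 52.73°.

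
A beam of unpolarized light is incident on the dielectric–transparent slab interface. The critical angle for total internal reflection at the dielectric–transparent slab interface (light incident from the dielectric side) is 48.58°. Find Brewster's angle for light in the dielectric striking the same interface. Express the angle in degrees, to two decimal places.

At the critical angle sin θ_c = n₂/n₁, giving n₂/n₁ = sin 48.58° = 0.7499.
Then tan θ_B = n₂/n₁ = 0.7499, so θ_B = arctan 0.7499 = 36.87°.

θ_B ≈ 36.87°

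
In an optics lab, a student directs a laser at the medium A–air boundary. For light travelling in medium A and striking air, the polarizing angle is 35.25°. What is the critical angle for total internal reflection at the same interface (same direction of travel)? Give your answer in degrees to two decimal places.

θ_c ≈ 44.97°

n₂/n₁ = tan 35.25° = 0.7067; the critical angle satisfies sin θ_c = n₂/n₁.
θ_c = arcsin(0.7067) = 44.97°.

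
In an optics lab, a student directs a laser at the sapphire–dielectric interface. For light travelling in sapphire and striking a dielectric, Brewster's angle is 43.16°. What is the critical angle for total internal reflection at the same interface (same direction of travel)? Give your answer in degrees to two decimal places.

θ_c ≈ 69.68°

From Brewster, n₂/n₁ = tan θ_B = tan 43.16° = 0.9377.
Then sin θ_c = n₂/n₁ = 0.9377, so θ_c = arcsin 0.9377 = 69.68°.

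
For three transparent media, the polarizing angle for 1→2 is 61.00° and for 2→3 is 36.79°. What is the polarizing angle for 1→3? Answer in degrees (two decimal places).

θ_B ≈ 53.45°

Each Brewster angle gives a ratio: n₂/n₁ = tan 61.00° = 1.8040, n₃/n₂ = tan 36.79° = 0.7478.
So n₃/n₁ = (n₂/n₁)(n₃/n₂) = 1.8040 × 0.7478 = 1.3491.
θ_B(1→3) = arctan(1.3491) = 53.45°.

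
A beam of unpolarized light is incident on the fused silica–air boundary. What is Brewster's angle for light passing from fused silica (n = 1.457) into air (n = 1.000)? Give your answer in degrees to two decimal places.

θ_B ≈ 34.46°

Here n₂/n₁ = 1.000/1.457 = 0.6863, and Brewster's law gives tan θ_B = n₂/n₁.
θ_B = arctan(0.6863) = 34.46°.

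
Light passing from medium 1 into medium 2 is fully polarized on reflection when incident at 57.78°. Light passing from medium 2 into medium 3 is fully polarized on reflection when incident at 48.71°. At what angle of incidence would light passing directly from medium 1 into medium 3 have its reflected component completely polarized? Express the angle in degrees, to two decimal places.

tan θ_B(1→2) = n₂/n₁ = tan 57.78° = 1.5867.
tan θ_B(2→3) = n₃/n₂ = tan 48.71° = 1.1387.
n₃/n₁ = 1.8068. Then tan θ_B(1→3) = n₃/n₁, so θ_B(1→3) = arctan(1.8068) = 61.04°.

θ_B ≈ 61.04°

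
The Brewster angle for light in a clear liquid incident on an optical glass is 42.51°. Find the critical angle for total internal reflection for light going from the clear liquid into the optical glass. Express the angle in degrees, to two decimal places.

θ_c ≈ 66.44°

From Brewster, n₂/n₁ = tan θ_B = tan 42.51° = 0.9167.
Then sin θ_c = n₂/n₁ = 0.9167, so θ_c = arcsin 0.9167 = 66.44°.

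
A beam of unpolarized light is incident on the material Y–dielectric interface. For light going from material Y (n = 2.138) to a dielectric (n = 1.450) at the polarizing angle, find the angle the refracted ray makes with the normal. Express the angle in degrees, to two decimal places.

θ_t ≈ 55.85°

θ_B = arctan(n₂/n₁) = arctan(1.450/2.138) = 34.15°.
At Brewster's angle the reflected and refracted rays are perpendicular, so θ_t = 90° − θ_B = 90° − 34.15° = 55.85°.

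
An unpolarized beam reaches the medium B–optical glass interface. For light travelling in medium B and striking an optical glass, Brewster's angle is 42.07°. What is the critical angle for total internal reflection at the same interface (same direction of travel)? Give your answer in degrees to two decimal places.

n₂/n₁ = tan 42.07° = 0.9026; the critical angle satisfies sin θ_c = n₂/n₁.
θ_c = arcsin(0.9026) = 64.50°.

θ_c ≈ 64.50°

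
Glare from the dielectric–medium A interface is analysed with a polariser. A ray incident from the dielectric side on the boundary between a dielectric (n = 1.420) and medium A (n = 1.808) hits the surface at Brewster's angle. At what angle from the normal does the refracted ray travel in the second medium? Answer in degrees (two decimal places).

θ_B = arctan(n₂/n₁) = arctan(1.808/1.420) = 51.85°.
The refracted ray is perpendicular to the reflected ray, so θ_t = 90° − θ_B = 38.15°.

θ_t ≈ 38.15°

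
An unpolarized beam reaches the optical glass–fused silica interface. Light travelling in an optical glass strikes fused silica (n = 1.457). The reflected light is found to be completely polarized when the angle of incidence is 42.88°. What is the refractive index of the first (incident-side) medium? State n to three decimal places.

At Brewster's angle, tan θ_B = n₂/n₁ with n₁ on the incident side (an optical glass) and n₂ on the transmitted side (fused silica).
n₁ = n₂ / tan θ_B = 1.457 / tan 42.88° = 1.569.

n ≈ 1.569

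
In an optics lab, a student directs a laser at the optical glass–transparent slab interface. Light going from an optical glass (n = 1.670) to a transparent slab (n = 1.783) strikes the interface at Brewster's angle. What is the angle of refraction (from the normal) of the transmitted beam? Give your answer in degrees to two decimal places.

θ_t ≈ 43.13°

tan θ_B = n₂/n₁ = 1.783/1.670 = 1.0677, so θ_B = 46.87°.
The refracted ray is perpendicular to the reflected ray, so θ_t = 90° − θ_B = 43.13°.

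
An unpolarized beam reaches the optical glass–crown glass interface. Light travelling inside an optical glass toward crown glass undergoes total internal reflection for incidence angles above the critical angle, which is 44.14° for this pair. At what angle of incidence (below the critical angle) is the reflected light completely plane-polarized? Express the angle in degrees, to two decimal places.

θ_B ≈ 34.85°

At the critical angle sin θ_c = n₂/n₁, giving n₂/n₁ = sin 44.14° = 0.6964.
Then tan θ_B = n₂/n₁ = 0.6964, so θ_B = arctan 0.6964 = 34.85°.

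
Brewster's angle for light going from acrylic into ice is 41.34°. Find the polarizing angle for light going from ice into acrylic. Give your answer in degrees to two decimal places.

The two Brewster angles are complementary: θ_B' = 90° − θ_B = 90° − 41.34° = 48.66°.

θ_B' ≈ 48.66°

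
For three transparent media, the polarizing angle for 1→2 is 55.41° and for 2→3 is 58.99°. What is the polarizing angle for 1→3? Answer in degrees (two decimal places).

n₂/n₁ = tan 55.41° = 1.4501 and n₃/n₂ = tan 58.99° = 1.6636.
So n₃/n₁ = (n₂/n₁)(n₃/n₂) = 1.4501 × 1.6636 = 2.4125.
θ_B(1→3) = arctan(2.4125) = 67.49°.

θ_B ≈ 67.49°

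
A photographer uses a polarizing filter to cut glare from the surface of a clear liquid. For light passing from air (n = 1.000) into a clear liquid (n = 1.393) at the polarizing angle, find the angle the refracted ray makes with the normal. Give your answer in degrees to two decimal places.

θ_t ≈ 35.67°

θ_B = arctan(n₂/n₁) = arctan(1.393/1.000) = 54.33°.
Since θ_B + θ_t = 90° at Brewster incidence, θ_t = 90° − 54.33° = 35.67°.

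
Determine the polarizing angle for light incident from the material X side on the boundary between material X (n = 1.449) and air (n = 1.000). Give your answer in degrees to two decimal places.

θ_B ≈ 34.61°

At Brewster's angle the reflected and refracted rays are perpendicular, which with Snell's law gives tan θ_B = n₂/n₁.
Here n₂/n₁ = 1.000/1.449 = 0.6901, and Brewster's law gives tan θ_B = n₂/n₁.
So θ_B = arctan 0.6901 = 34.61°.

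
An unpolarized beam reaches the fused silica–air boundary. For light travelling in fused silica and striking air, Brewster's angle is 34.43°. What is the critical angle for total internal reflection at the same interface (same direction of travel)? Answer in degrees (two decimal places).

From Brewster, n₂/n₁ = tan θ_B = tan 34.43° = 0.6855.
Then sin θ_c = n₂/n₁ = 0.6855, so θ_c = arcsin 0.6855 = 43.27°.

θ_c ≈ 43.27°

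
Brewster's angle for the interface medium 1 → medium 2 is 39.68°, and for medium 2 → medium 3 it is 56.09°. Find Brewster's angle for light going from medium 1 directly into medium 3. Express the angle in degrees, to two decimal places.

θ_B ≈ 50.98°

Each Brewster angle gives a ratio: n₂/n₁ = tan 39.68° = 0.8296, n₃/n₂ = tan 56.09° = 1.4876.
n₃/n₁ = 1.2341. Then tan θ_B(1→3) = n₃/n₁, so θ_B(1→3) = arctan(1.2341) = 50.98°.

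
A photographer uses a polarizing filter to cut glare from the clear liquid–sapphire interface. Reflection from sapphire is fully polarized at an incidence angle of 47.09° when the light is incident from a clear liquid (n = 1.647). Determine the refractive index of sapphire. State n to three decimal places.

At the Brewster angle, tan θ_B = n₂/n₁ with n₁ on the incident side (a clear liquid) and n₂ on the transmitted side (sapphire).
n₂ = n₁ tan θ_B = 1.647 × tan 47.09° = 1.772.

n ≈ 1.772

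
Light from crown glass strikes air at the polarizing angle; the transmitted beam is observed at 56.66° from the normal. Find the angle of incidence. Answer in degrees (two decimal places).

θ_B ≈ 33.34°

At Brewster's angle the reflected and refracted rays are perpendicular, so θ_B + θ_t = 90°.
So θ_B = 90° − θ_t = 90° − 56.66° = 33.34°.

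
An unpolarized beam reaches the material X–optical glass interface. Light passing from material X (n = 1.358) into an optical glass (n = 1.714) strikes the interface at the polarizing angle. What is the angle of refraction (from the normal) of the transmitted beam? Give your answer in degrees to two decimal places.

θ_t ≈ 38.39°

First find Brewster's angle: tan θ_B = 1.714/1.358 = 1.2622, giving θ_B = 51.61°.
Since θ_B + θ_t = 90° at Brewster incidence, θ_t = 90° − 51.61° = 38.39°.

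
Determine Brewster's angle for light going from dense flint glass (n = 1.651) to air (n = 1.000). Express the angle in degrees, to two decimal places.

tan θ_B = n₂/n₁ = 1.000/1.651 = 0.6057. Taking the arctangent, θ_B = 31.20°.

θ_B ≈ 31.20°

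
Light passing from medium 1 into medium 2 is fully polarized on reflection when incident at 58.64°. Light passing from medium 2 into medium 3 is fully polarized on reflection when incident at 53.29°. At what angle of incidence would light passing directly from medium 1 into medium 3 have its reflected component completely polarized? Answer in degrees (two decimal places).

θ_B ≈ 65.56°

n₂/n₁ = tan 58.64° = 1.6408 and n₃/n₂ = tan 53.29° = 1.3411.
Multiplying, n₃/n₁ = 1.6408 × 1.3411 = 2.2006, and θ_B(1→3) = arctan 2.2006 = 65.56°.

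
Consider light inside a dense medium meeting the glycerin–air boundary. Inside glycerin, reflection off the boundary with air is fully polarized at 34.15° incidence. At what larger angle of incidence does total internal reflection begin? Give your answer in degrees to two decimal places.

From Brewster, n₂/n₁ = tan θ_B = tan 34.15° = 0.6783.
Then sin θ_c = n₂/n₁ = 0.6783, so θ_c = arcsin 0.6783 = 42.71°.

θ_c ≈ 42.71°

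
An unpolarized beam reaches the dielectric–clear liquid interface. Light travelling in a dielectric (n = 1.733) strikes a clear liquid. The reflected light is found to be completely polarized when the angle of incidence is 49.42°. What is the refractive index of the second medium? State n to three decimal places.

n ≈ 2.023

Brewster's law: tan θ_B = n₂/n₁ (light incident in a dielectric, refracted into a clear liquid).
n₂ = n₁ tan θ_B = 1.733 × tan 49.42° = 2.023.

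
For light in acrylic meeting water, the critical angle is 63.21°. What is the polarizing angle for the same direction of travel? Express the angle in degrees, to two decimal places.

sin θ_c = n₂/n₁, so n₂/n₁ = sin 63.21° = 0.8927.
Brewster: tan θ_B = n₂/n₁ = 0.8927.
θ_B = arctan(0.8927) = 41.75°.

θ_B ≈ 41.75°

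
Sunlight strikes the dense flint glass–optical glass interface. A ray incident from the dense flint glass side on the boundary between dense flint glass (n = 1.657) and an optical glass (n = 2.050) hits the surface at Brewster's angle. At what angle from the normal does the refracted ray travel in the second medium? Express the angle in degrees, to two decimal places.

θ_B = arctan(n₂/n₁) = arctan(2.050/1.657) = 51.05°.
Since θ_B + θ_t = 90° at Brewster incidence, θ_t = 90° − 51.05° = 38.95°.

θ_t ≈ 38.95°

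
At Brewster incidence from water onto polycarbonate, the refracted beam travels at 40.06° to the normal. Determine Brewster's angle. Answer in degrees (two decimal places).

At Brewster's angle the reflected and refracted rays are perpendicular, so θ_B + θ_t = 90°.
So θ_B = 90° − θ_t = 90° − 40.06° = 49.94°.

θ_B ≈ 49.94°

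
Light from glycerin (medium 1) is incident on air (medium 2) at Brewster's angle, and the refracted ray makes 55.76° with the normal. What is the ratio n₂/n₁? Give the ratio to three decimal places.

n₂/n₁ ≈ 0.681

θ_B + θ_t = 90°, so θ_B = 90° − 55.76° = 34.24°.
tan θ_B = n₂/n₁, so n₂/n₁ = tan 34.24° = 0.681.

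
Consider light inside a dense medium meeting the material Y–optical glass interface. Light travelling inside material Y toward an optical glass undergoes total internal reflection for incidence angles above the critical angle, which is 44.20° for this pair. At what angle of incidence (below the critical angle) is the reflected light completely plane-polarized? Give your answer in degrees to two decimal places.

θ_B ≈ 34.88°

At the critical angle sin θ_c = n₂/n₁, giving n₂/n₁ = sin 44.20° = 0.6972.
Then tan θ_B = n₂/n₁ = 0.6972, so θ_B = arctan 0.6972 = 34.88°.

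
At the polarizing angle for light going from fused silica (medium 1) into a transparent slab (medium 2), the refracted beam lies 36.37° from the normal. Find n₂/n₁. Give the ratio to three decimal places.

θ_B + θ_t = 90°, so θ_B = 90° − 36.37° = 53.63°.
tan θ_B = n₂/n₁, so n₂/n₁ = tan 53.63° = 1.358.

n₂/n₁ ≈ 1.358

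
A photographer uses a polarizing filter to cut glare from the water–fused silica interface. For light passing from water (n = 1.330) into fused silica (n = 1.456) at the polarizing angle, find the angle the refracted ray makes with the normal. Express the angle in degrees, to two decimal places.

θ_t ≈ 42.41°

tan θ_B = n₂/n₁ = 1.456/1.330 = 1.0947, so θ_B = 47.59°.
At Brewster's angle the reflected and refracted rays are perpendicular, so θ_t = 90° − θ_B = 90° − 47.59° = 42.41°.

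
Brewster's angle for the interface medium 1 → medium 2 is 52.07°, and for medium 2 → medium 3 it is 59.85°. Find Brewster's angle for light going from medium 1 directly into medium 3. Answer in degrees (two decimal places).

Each Brewster angle gives a ratio: n₂/n₁ = tan 52.07° = 1.2832, n₃/n₂ = tan 59.85° = 1.7216.
Multiplying, n₃/n₁ = 1.2832 × 1.7216 = 2.2091, and θ_B(1→3) = arctan 2.2091 = 65.65°.

θ_B ≈ 65.65°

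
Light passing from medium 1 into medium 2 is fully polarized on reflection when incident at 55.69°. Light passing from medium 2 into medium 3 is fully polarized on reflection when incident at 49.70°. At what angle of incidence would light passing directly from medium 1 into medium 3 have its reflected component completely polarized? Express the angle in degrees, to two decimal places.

θ_B ≈ 59.94°

tan θ_B(1→2) = n₂/n₁ = tan 55.69° = 1.4654.
tan θ_B(2→3) = n₃/n₂ = tan 49.70° = 1.1792.
n₃/n₁ = 1.7279. Then tan θ_B(1→3) = n₃/n₁, so θ_B(1→3) = arctan(1.7279) = 59.94°.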